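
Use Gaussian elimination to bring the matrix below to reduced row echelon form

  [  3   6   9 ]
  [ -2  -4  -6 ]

Multiply R1 by 1/3.
  [  1   2   3 ]
  [ -2  -4  -6 ]
Add 2 times R1 to R2.
  [ 1  2  3 ]
  [ 0  0  0 ]

[[1, 2, 3], [0, 0, 0]]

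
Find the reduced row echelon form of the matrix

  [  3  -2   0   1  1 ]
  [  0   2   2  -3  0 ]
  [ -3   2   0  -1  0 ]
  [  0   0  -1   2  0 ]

R1 → 1/3·R1
  [  1  -2/3   0  1/3  1/3 ]
  [  0     2   2   -3    0 ]
  [ -3     2   0   -1    0 ]
  [  0     0  -1    2    0 ]
R3 → R3 + 3·R1
  [ 1  -2/3   0  1/3  1/3 ]
  [ 0     2   2   -3    0 ]
  [ 0     0   0    0    1 ]
  [ 0     0  -1    2    0 ]
R2 → 1/2·R2
  [ 1  -2/3   0   1/3  1/3 ]
  [ 0     1   1  -3/2    0 ]
  [ 0     0   0     0    1 ]
  [ 0     0  -1     2    0 ]
R3 <-> R4
  [ 1  -2/3   0   1/3  1/3 ]
  [ 0     1   1  -3/2    0 ]
  [ 0     0  -1     2    0 ]
  [ 0     0   0     0    1 ]
R3 → -1·R3
  [ 1  -2/3  0   1/3  1/3 ]
  [ 0     1  1  -3/2    0 ]
  [ 0     0  1    -2    0 ]
  [ 0     0  0     0    1 ]
R1 → R1 − 1/3·R4
  [ 1  -2/3  0   1/3  0 ]
  [ 0     1  1  -3/2  0 ]
  [ 0     0  1    -2  0 ]
  [ 0     0  0     0  1 ]
R2 → R2 − R3
  [ 1  -2/3  0  1/3  0 ]
  [ 0     1  0  1/2  0 ]
  [ 0     0  1   -2  0 ]
  [ 0     0  0    0  1 ]
R1 → R1 + 2/3·R2
  [ 1  0  0  2/3  0 ]
  [ 0  1  0  1/2  0 ]
  [ 0  0  1   -2  0 ]
  [ 0  0  0    0  1 ]

[[1, 0, 0, 2/3, 0], [0, 1, 0, 1/2, 0], [0, 0, 1, -2, 0], [0, 0, 0, 0, 1]]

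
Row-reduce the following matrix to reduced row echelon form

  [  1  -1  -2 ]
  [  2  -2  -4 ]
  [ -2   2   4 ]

[[1, -1, -2], [0, 0, 0], [0, 0, 0]]

Subtract 2 times r1 from r2.
  [  1  -1  -2 ]
  [  0   0   0 ]
  [ -2   2   4 ]
Add 2 times r1 to r3.
  [ 1  -1  -2 ]
  [ 0   0   0 ]
  [ 0   0   0 ]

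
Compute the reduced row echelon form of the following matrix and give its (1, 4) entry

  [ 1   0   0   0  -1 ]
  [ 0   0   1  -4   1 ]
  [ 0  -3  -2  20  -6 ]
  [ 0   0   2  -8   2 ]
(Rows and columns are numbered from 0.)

4/3

Swap r2 and r3.
  [ 1   0   0   0  -1 ]
  [ 0  -3  -2  20  -6 ]
  [ 0   0   1  -4   1 ]
  [ 0   0   2  -8   2 ]
Multiply r2 by -1/3.
  [ 1  0    0      0  -1 ]
  [ 0  1  2/3  -20/3   2 ]
  [ 0  0    1     -4   1 ]
  [ 0  0    2     -8   2 ]
Subtract 2 times r3 from r4.
  [ 1  0    0      0  -1 ]
  [ 0  1  2/3  -20/3   2 ]
  [ 0  0    1     -4   1 ]
  [ 0  0    0      0   0 ]
Subtract 2/3 times r3 from r2.
  [ 1  0  0   0   -1 ]
  [ 0  1  0  -4  4/3 ]
  [ 0  0  1  -4    1 ]
  [ 0  0  0   0    0 ]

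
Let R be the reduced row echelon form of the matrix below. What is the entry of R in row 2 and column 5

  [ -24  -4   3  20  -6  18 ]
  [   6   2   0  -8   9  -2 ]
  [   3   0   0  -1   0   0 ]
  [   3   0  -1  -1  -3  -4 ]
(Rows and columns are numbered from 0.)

2

Multiply R1 by -1/24.
  [ 1  1/6  -1/8  -5/6  1/4  -3/4 ]
  [ 6    2     0    -8    9    -2 ]
  [ 3    0     0    -1    0     0 ]
  [ 3    0    -1    -1   -3    -4 ]
Subtract 6 times R1 from R2.
  [ 1  1/6  -1/8  -5/6   1/4  -3/4 ]
  [ 0    1   3/4    -3  15/2   5/2 ]
  [ 3    0     0    -1     0     0 ]
  [ 3    0    -1    -1    -3    -4 ]
Subtract 3 times R1 from R3.
  [ 1   1/6  -1/8  -5/6   1/4  -3/4 ]
  [ 0     1   3/4    -3  15/2   5/2 ]
  [ 0  -1/2   3/8   3/2  -3/4   9/4 ]
  [ 3     0    -1    -1    -3    -4 ]
Subtract 3 times R1 from R4.
  [ 1   1/6  -1/8  -5/6    1/4  -3/4 ]
  [ 0     1   3/4    -3   15/2   5/2 ]
  [ 0  -1/2   3/8   3/2   -3/4   9/4 ]
  [ 0  -1/2  -5/8   3/2  -15/4  -7/4 ]
Add 1/2 times R2 to R3.
  [ 1   1/6  -1/8  -5/6    1/4  -3/4 ]
  [ 0     1   3/4    -3   15/2   5/2 ]
  [ 0     0   3/4     0      3   7/2 ]
  [ 0  -1/2  -5/8   3/2  -15/4  -7/4 ]
Add 1/2 times R2 to R4.
  [ 1  1/6  -1/8  -5/6   1/4  -3/4 ]
  [ 0    1   3/4    -3  15/2   5/2 ]
  [ 0    0   3/4     0     3   7/2 ]
  [ 0    0  -1/4     0     0  -1/2 ]
Multiply R3 by 4/3.
  [ 1  1/6  -1/8  -5/6   1/4  -3/4 ]
  [ 0    1   3/4    -3  15/2   5/2 ]
  [ 0    0     1     0     4  14/3 ]
  [ 0    0  -1/4     0     0  -1/2 ]
Add 1/4 times R3 to R4.
  [ 1  1/6  -1/8  -5/6   1/4  -3/4 ]
  [ 0    1   3/4    -3  15/2   5/2 ]
  [ 0    0     1     0     4  14/3 ]
  [ 0    0     0     0     1   2/3 ]
Subtract 4 times R4 from R3.
  [ 1  1/6  -1/8  -5/6   1/4  -3/4 ]
  [ 0    1   3/4    -3  15/2   5/2 ]
  [ 0    0     1     0     0     2 ]
  [ 0    0     0     0     1   2/3 ]
Subtract 15/2 times R4 from R2.
  [ 1  1/6  -1/8  -5/6  1/4  -3/4 ]
  [ 0    1   3/4    -3    0  -5/2 ]
  [ 0    0     1     0    0     2 ]
  [ 0    0     0     0    1   2/3 ]
Subtract 1/4 times R4 from R1.
  [ 1  1/6  -1/8  -5/6  0  -11/12 ]
  [ 0    1   3/4    -3  0    -5/2 ]
  [ 0    0     1     0  0       2 ]
  [ 0    0     0     0  1     2/3 ]
Subtract 3/4 times R3 from R2.
  [ 1  1/6  -1/8  -5/6  0  -11/12 ]
  [ 0    1     0    -3  0      -4 ]
  [ 0    0     1     0  0       2 ]
  [ 0    0     0     0  1     2/3 ]
Add 1/8 times R3 to R1.
  [ 1  1/6  0  -5/6  0  -2/3 ]
  [ 0    1  0    -3  0    -4 ]
  [ 0    0  1     0  0     2 ]
  [ 0    0  0     0  1   2/3 ]
Subtract 1/6 times R2 from R1.
  [ 1  0  0  -1/3  0    0 ]
  [ 0  1  0    -3  0   -4 ]
  [ 0  0  1     0  0    2 ]
  [ 0  0  0     0  1  2/3 ]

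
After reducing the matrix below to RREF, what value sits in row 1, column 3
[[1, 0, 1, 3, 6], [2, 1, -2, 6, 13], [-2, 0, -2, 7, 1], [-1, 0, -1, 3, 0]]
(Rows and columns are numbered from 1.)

1

Subtract 2 times ρ1 from ρ2.
  [  1  0   1  3  6 ]
  [  0  1  -4  0  1 ]
  [ -2  0  -2  7  1 ]
  [ -1  0  -1  3  0 ]
Add 2 times ρ1 to ρ3.
  [  1  0   1   3   6 ]
  [  0  1  -4   0   1 ]
  [  0  0   0  13  13 ]
  [ -1  0  -1   3   0 ]
Add ρ1 to ρ4.
  [ 1  0   1   3   6 ]
  [ 0  1  -4   0   1 ]
  [ 0  0   0  13  13 ]
  [ 0  0   0   6   6 ]
Multiply ρ3 by 1/13.
  [ 1  0   1  3  6 ]
  [ 0  1  -4  0  1 ]
  [ 0  0   0  1  1 ]
  [ 0  0   0  6  6 ]
Subtract 6 times ρ3 from ρ4.
  [ 1  0   1  3  6 ]
  [ 0  1  -4  0  1 ]
  [ 0  0   0  1  1 ]
  [ 0  0   0  0  0 ]
Subtract 3 times ρ3 from ρ1.
  [ 1  0   1  0  3 ]
  [ 0  1  -4  0  1 ]
  [ 0  0   0  1  1 ]
  [ 0  0   0  0  0 ]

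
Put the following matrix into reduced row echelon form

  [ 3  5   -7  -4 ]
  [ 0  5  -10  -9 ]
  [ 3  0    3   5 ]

[[1, 0, 1, 5/3], [0, 1, -2, -9/5], [0, 0, 0, 0]]

R1 := 1/3·R1
  [ 1  5/3  -7/3  -4/3 ]
  [ 0    5   -10    -9 ]
  [ 3    0     3     5 ]
R3 := R3 − 3·R1
  [ 1  5/3  -7/3  -4/3 ]
  [ 0    5   -10    -9 ]
  [ 0   -5    10     9 ]
R2 := 1/5·R2
  [ 1  5/3  -7/3  -4/3 ]
  [ 0    1    -2  -9/5 ]
  [ 0   -5    10     9 ]
R3 := R3 + 5·R2
  [ 1  5/3  -7/3  -4/3 ]
  [ 0    1    -2  -9/5 ]
  [ 0    0     0     0 ]
R1 := R1 − 5/3·R2
  [ 1  0   1   5/3 ]
  [ 0  1  -2  -9/5 ]
  [ 0  0   0     0 ]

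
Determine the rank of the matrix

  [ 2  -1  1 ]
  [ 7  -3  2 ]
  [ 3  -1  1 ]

R1 := 1/2·R1
  [ 1  -1/2  1/2 ]
  [ 7    -3    2 ]
  [ 3    -1    1 ]
R2 := R2 − 7·R1
  [ 1  -1/2   1/2 ]
  [ 0   1/2  -3/2 ]
  [ 3    -1     1 ]
R3 := R3 − 3·R1
  [ 1  -1/2   1/2 ]
  [ 0   1/2  -3/2 ]
  [ 0   1/2  -1/2 ]
R2 := 2·R2
  [ 1  -1/2   1/2 ]
  [ 0     1    -3 ]
  [ 0   1/2  -1/2 ]
R3 := R3 − 1/2·R2
  [ 1  -1/2  1/2 ]
  [ 0     1   -3 ]
  [ 0     0    1 ]
R2 := R2 + 3·R3
  [ 1  -1/2  1/2 ]
  [ 0     1    0 ]
  [ 0     0    1 ]
R1 := R1 − 1/2·R3
  [ 1  -1/2  0 ]
  [ 0     1  0 ]
  [ 0     0  1 ]
R1 := R1 + 1/2·R2
  [ 1  0  0 ]
  [ 0  1  0 ]
  [ 0  0  1 ]
The reduced form has 3 nonzero rows.

rank = 3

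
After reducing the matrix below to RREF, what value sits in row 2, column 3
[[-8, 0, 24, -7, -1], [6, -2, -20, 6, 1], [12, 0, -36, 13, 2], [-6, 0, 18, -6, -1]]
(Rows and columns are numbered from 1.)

1

R1 ← -1/8·R1
  [  1   0   -3  7/8  1/8 ]
  [  6  -2  -20    6    1 ]
  [ 12   0  -36   13    2 ]
  [ -6   0   18   -6   -1 ]
R2 ← R2 − 6·R1
  [  1   0   -3  7/8  1/8 ]
  [  0  -2   -2  3/4  1/4 ]
  [ 12   0  -36   13    2 ]
  [ -6   0   18   -6   -1 ]
R3 ← R3 − 12·R1
  [  1   0  -3  7/8  1/8 ]
  [  0  -2  -2  3/4  1/4 ]
  [  0   0   0  5/2  1/2 ]
  [ -6   0  18   -6   -1 ]
R4 ← R4 + 6·R1
  [ 1   0  -3   7/8   1/8 ]
  [ 0  -2  -2   3/4   1/4 ]
  [ 0   0   0   5/2   1/2 ]
  [ 0   0   0  -3/4  -1/4 ]
R2 ← -1/2·R2
  [ 1  0  -3   7/8   1/8 ]
  [ 0  1   1  -3/8  -1/8 ]
  [ 0  0   0   5/2   1/2 ]
  [ 0  0   0  -3/4  -1/4 ]
R3 ← 2/5·R3
  [ 1  0  -3   7/8   1/8 ]
  [ 0  1   1  -3/8  -1/8 ]
  [ 0  0   0     1   1/5 ]
  [ 0  0   0  -3/4  -1/4 ]
R4 ← R4 + 3/4·R3
  [ 1  0  -3   7/8    1/8 ]
  [ 0  1   1  -3/8   -1/8 ]
  [ 0  0   0     1    1/5 ]
  [ 0  0   0     0  -1/10 ]
R4 ← -10·R4
  [ 1  0  -3   7/8   1/8 ]
  [ 0  1   1  -3/8  -1/8 ]
  [ 0  0   0     1   1/5 ]
  [ 0  0   0     0     1 ]
R3 ← R3 − 1/5·R4
  [ 1  0  -3   7/8   1/8 ]
  [ 0  1   1  -3/8  -1/8 ]
  [ 0  0   0     1     0 ]
  [ 0  0   0     0     1 ]
R2 ← R2 + 1/8·R4
  [ 1  0  -3   7/8  1/8 ]
  [ 0  1   1  -3/8    0 ]
  [ 0  0   0     1    0 ]
  [ 0  0   0     0    1 ]
R1 ← R1 − 1/8·R4
  [ 1  0  -3   7/8  0 ]
  [ 0  1   1  -3/8  0 ]
  [ 0  0   0     1  0 ]
  [ 0  0   0     0  1 ]
R2 ← R2 + 3/8·R3
  [ 1  0  -3  7/8  0 ]
  [ 0  1   1    0  0 ]
  [ 0  0   0    1  0 ]
  [ 0  0   0    0  1 ]
R1 ← R1 − 7/8·R3
  [ 1  0  -3  0  0 ]
  [ 0  1   1  0  0 ]
  [ 0  0   0  1  0 ]
  [ 0  0   0  0  1 ]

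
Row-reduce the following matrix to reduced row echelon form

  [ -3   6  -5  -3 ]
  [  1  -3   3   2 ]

[[1, 0, -1, -1], [0, 1, -4/3, -1]]

Multiply R1 by -1/3.
  [ 1  -2  5/3  1 ]
  [ 1  -3    3  2 ]
Subtract R1 from R2.
  [ 1  -2  5/3  1 ]
  [ 0  -1  4/3  1 ]
Multiply R2 by -1.
  [ 1  -2   5/3   1 ]
  [ 0   1  -4/3  -1 ]
Add 2 times R2 to R1.
  [ 1  0    -1  -1 ]
  [ 0  1  -4/3  -1 ]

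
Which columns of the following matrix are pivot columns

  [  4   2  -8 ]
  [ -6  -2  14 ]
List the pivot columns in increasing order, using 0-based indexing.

0, 1

r1 ← 1/4·r1
  [  1  1/2  -2 ]
  [ -6   -2  14 ]
r2 ← r2 + 6·r1
  [ 1  1/2  -2 ]
  [ 0    1   2 ]
r1 ← r1 − 1/2·r2
  [ 1  0  -3 ]
  [ 0  1   2 ]
Pivot columns are the columns containing a leading 1.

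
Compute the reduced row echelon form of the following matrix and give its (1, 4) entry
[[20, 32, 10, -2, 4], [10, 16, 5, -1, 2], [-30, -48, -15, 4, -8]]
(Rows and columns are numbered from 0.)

-2

R1 → 1/20·R1
R2 → R2 − 10·R1
R3 → R3 + 30·R1
R2 ↔ R3
R1 → R1 + 1/10·R2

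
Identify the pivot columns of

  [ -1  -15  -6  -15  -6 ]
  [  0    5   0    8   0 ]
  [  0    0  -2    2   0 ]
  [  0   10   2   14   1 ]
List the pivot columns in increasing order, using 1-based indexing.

r1 → -1·r1
  [ 1  15   6  15  6 ]
  [ 0   5   0   8  0 ]
  [ 0   0  -2   2  0 ]
  [ 0  10   2  14  1 ]
r2 → 1/5·r2
  [ 1  15   6   15  6 ]
  [ 0   1   0  8/5  0 ]
  [ 0   0  -2    2  0 ]
  [ 0  10   2   14  1 ]
r4 → r4 − 10·r2
  [ 1  15   6   15  6 ]
  [ 0   1   0  8/5  0 ]
  [ 0   0  -2    2  0 ]
  [ 0   0   2   -2  1 ]
r3 → -1/2·r3
  [ 1  15  6   15  6 ]
  [ 0   1  0  8/5  0 ]
  [ 0   0  1   -1  0 ]
  [ 0   0  2   -2  1 ]
r4 → r4 − 2·r3
  [ 1  15  6   15  6 ]
  [ 0   1  0  8/5  0 ]
  [ 0   0  1   -1  0 ]
  [ 0   0  0    0  1 ]
r1 → r1 − 6·r4
  [ 1  15  6   15  0 ]
  [ 0   1  0  8/5  0 ]
  [ 0   0  1   -1  0 ]
  [ 0   0  0    0  1 ]
r1 → r1 − 6·r3
  [ 1  15  0   21  0 ]
  [ 0   1  0  8/5  0 ]
  [ 0   0  1   -1  0 ]
  [ 0   0  0    0  1 ]
r1 → r1 − 15·r2
  [ 1  0  0   -3  0 ]
  [ 0  1  0  8/5  0 ]
  [ 0  0  1   -1  0 ]
  [ 0  0  0    0  1 ]
Pivot columns are the columns containing a leading 1.

1, 2, 3, 5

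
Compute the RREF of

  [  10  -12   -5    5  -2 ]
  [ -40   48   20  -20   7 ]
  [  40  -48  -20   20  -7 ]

[[1, -6/5, -1/2, 1/2, 0], [0, 0, 0, 0, 1], [0, 0, 0, 0, 0]]

R1 → 1/10·R1
  [   1  -6/5  -1/2  1/2  -1/5 ]
  [ -40    48    20  -20     7 ]
  [  40   -48   -20   20    -7 ]
R2 → R2 + 40·R1
  [  1  -6/5  -1/2  1/2  -1/5 ]
  [  0     0     0    0    -1 ]
  [ 40   -48   -20   20    -7 ]
R3 → R3 − 40·R1
  [ 1  -6/5  -1/2  1/2  -1/5 ]
  [ 0     0     0    0    -1 ]
  [ 0     0     0    0     1 ]
R2 → -1·R2
  [ 1  -6/5  -1/2  1/2  -1/5 ]
  [ 0     0     0    0     1 ]
  [ 0     0     0    0     1 ]
R3 → R3 − R2
  [ 1  -6/5  -1/2  1/2  -1/5 ]
  [ 0     0     0    0     1 ]
  [ 0     0     0    0     0 ]
R1 → R1 + 1/5·R2
  [ 1  -6/5  -1/2  1/2  0 ]
  [ 0     0     0    0  1 ]
  [ 0     0     0    0  0 ]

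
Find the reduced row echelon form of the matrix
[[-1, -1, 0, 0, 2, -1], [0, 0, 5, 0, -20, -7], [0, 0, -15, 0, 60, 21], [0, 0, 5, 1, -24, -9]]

R1 -> -1·R1
  [ 1  1    0  0   -2   1 ]
  [ 0  0    5  0  -20  -7 ]
  [ 0  0  -15  0   60  21 ]
  [ 0  0    5  1  -24  -9 ]
R2 -> 1/5·R2
  [ 1  1    0  0   -2     1 ]
  [ 0  0    1  0   -4  -7/5 ]
  [ 0  0  -15  0   60    21 ]
  [ 0  0    5  1  -24    -9 ]
R3 -> R3 + 15·R2
  [ 1  1  0  0   -2     1 ]
  [ 0  0  1  0   -4  -7/5 ]
  [ 0  0  0  0    0     0 ]
  [ 0  0  5  1  -24    -9 ]
R4 -> R4 − 5·R2
  [ 1  1  0  0  -2     1 ]
  [ 0  0  1  0  -4  -7/5 ]
  [ 0  0  0  0   0     0 ]
  [ 0  0  0  1  -4    -2 ]
R3 <=> R4
  [ 1  1  0  0  -2     1 ]
  [ 0  0  1  0  -4  -7/5 ]
  [ 0  0  0  1  -4    -2 ]
  [ 0  0  0  0   0     0 ]

[[1, 1, 0, 0, -2, 1], [0, 0, 1, 0, -4, -7/5], [0, 0, 0, 1, -4, -2], [0, 0, 0, 0, 0, 0]]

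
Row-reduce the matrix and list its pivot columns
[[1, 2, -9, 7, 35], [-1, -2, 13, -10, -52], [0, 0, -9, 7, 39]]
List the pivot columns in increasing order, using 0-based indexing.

Add ρ1 to ρ2.
  [ 1  2  -9   7   35 ]
  [ 0  0   4  -3  -17 ]
  [ 0  0  -9   7   39 ]
Multiply ρ2 by 1/4.
  [ 1  2  -9     7     35 ]
  [ 0  0   1  -3/4  -17/4 ]
  [ 0  0  -9     7     39 ]
Add 9 times ρ2 to ρ3.
  [ 1  2  -9     7     35 ]
  [ 0  0   1  -3/4  -17/4 ]
  [ 0  0   0   1/4    3/4 ]
Multiply ρ3 by 4.
  [ 1  2  -9     7     35 ]
  [ 0  0   1  -3/4  -17/4 ]
  [ 0  0   0     1      3 ]
Add 3/4 times ρ3 to ρ2.
  [ 1  2  -9  7  35 ]
  [ 0  0   1  0  -2 ]
  [ 0  0   0  1   3 ]
Subtract 7 times ρ3 from ρ1.
  [ 1  2  -9  0  14 ]
  [ 0  0   1  0  -2 ]
  [ 0  0   0  1   3 ]
Add 9 times ρ2 to ρ1.
  [ 1  2  0  0  -4 ]
  [ 0  0  1  0  -2 ]
  [ 0  0  0  1   3 ]
Pivot columns are the columns containing a leading 1.

0, 2, 3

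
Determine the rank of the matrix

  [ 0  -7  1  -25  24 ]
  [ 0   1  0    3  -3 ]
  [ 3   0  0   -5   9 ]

Swap r1 and r3.
  [ 3   0  0   -5   9 ]
  [ 0   1  0    3  -3 ]
  [ 0  -7  1  -25  24 ]
Multiply r1 by 1/3.
  [ 1   0  0  -5/3   3 ]
  [ 0   1  0     3  -3 ]
  [ 0  -7  1   -25  24 ]
Add 7 times r2 to r3.
  [ 1  0  0  -5/3   3 ]
  [ 0  1  0     3  -3 ]
  [ 0  0  1    -4   3 ]
The reduced form has 3 nonzero rows.

rank = 3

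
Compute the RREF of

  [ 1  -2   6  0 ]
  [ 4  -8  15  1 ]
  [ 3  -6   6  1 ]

r2 → r2 − 4·r1
  [ 1  -2   6  0 ]
  [ 0   0  -9  1 ]
  [ 3  -6   6  1 ]
r3 → r3 − 3·r1
  [ 1  -2    6  0 ]
  [ 0   0   -9  1 ]
  [ 0   0  -12  1 ]
r2 → -1/9·r2
  [ 1  -2    6     0 ]
  [ 0   0    1  -1/9 ]
  [ 0   0  -12     1 ]
r3 → r3 + 12·r2
  [ 1  -2  6     0 ]
  [ 0   0  1  -1/9 ]
  [ 0   0  0  -1/3 ]
r3 → -3·r3
  [ 1  -2  6     0 ]
  [ 0   0  1  -1/9 ]
  [ 0   0  0     1 ]
r2 → r2 + 1/9·r3
  [ 1  -2  6  0 ]
  [ 0   0  1  0 ]
  [ 0   0  0  1 ]
r1 → r1 − 6·r2
  [ 1  -2  0  0 ]
  [ 0   0  1  0 ]
  [ 0   0  0  1 ]

[[1, -2, 0, 0], [0, 0, 1, 0], [0, 0, 0, 1]]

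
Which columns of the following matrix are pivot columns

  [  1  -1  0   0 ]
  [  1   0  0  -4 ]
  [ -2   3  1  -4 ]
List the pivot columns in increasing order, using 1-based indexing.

1, 2, 3

R2 -> R2 − R1
  [  1  -1  0   0 ]
  [  0   1  0  -4 ]
  [ -2   3  1  -4 ]
R3 -> R3 + 2·R1
  [ 1  -1  0   0 ]
  [ 0   1  0  -4 ]
  [ 0   1  1  -4 ]
R3 -> R3 − R2
  [ 1  -1  0   0 ]
  [ 0   1  0  -4 ]
  [ 0   0  1   0 ]
R1 -> R1 + R2
  [ 1  0  0  -4 ]
  [ 0  1  0  -4 ]
  [ 0  0  1   0 ]
Pivot columns are the columns containing a leading 1.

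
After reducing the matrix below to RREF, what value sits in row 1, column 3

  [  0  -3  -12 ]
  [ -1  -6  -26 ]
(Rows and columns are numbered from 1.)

Swap ρ1 and ρ2.
  [ -1  -6  -26 ]
  [  0  -3  -12 ]
Multiply ρ1 by -1.
  [ 1   6   26 ]
  [ 0  -3  -12 ]
Multiply ρ2 by -1/3.
  [ 1  6  26 ]
  [ 0  1   4 ]
Subtract 6 times ρ2 from ρ1.
  [ 1  0  2 ]
  [ 0  1  4 ]

2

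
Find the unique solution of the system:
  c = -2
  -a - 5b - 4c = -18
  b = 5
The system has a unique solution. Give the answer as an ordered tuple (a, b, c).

Form the augmented matrix and row-reduce:
  [  0   0   1  |   -2 ]
  [ -1  -5  -4  |  -18 ]
  [  0   1   0  |    5 ]
r1 <=> r2
r1 -> -1·r1
r2 <=> r3
r1 -> r1 − 4·r3
r1 -> r1 − 5·r2
Reading off the last column: a = 1, b = 5, c = -2.

(1, 5, -2)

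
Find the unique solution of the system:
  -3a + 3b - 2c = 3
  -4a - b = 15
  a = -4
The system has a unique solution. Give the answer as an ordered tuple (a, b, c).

(-4, 1, 6)

Form the augmented matrix and row-reduce:
  [ -3   3  -2  |   3 ]
  [ -4  -1   0  |  15 ]
  [  1   0   0  |  -4 ]
ρ1 -> -1/3·ρ1
  [  1  -1  2/3  |  -1 ]
  [ -4  -1    0  |  15 ]
  [  1   0    0  |  -4 ]
ρ2 -> ρ2 + 4·ρ1
  [ 1  -1  2/3  |  -1 ]
  [ 0  -5  8/3  |  11 ]
  [ 1   0    0  |  -4 ]
ρ3 -> ρ3 − ρ1
  [ 1  -1   2/3  |  -1 ]
  [ 0  -5   8/3  |  11 ]
  [ 0   1  -2/3  |  -3 ]
ρ2 -> -1/5·ρ2
  [ 1  -1    2/3  |     -1 ]
  [ 0   1  -8/15  |  -11/5 ]
  [ 0   1   -2/3  |     -3 ]
ρ3 -> ρ3 − ρ2
  [ 1  -1    2/3  |     -1 ]
  [ 0   1  -8/15  |  -11/5 ]
  [ 0   0  -2/15  |   -4/5 ]
ρ3 -> -15/2·ρ3
  [ 1  -1    2/3  |     -1 ]
  [ 0   1  -8/15  |  -11/5 ]
  [ 0   0      1  |      6 ]
ρ2 -> ρ2 + 8/15·ρ3
  [ 1  -1  2/3  |  -1 ]
  [ 0   1    0  |   1 ]
  [ 0   0    1  |   6 ]
ρ1 -> ρ1 − 2/3·ρ3
  [ 1  -1  0  |  -5 ]
  [ 0   1  0  |   1 ]
  [ 0   0  1  |   6 ]
ρ1 -> ρ1 + ρ2
  [ 1  0  0  |  -4 ]
  [ 0  1  0  |   1 ]
  [ 0  0  1  |   6 ]
Reading off the last column: a = -4, b = 1, c = 6.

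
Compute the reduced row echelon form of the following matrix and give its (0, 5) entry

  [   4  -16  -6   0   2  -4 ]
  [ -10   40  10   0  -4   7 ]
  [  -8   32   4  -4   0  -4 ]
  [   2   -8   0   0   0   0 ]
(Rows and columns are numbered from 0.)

0

ρ1 → 1/4·ρ1
  [   1  -4  -3/2   0  1/2  -1 ]
  [ -10  40    10   0   -4   7 ]
  [  -8  32     4  -4    0  -4 ]
  [   2  -8     0   0    0   0 ]
ρ2 → ρ2 + 10·ρ1
  [  1  -4  -3/2   0  1/2  -1 ]
  [  0   0    -5   0    1  -3 ]
  [ -8  32     4  -4    0  -4 ]
  [  2  -8     0   0    0   0 ]
ρ3 → ρ3 + 8·ρ1
  [ 1  -4  -3/2   0  1/2   -1 ]
  [ 0   0    -5   0    1   -3 ]
  [ 0   0    -8  -4    4  -12 ]
  [ 2  -8     0   0    0    0 ]
ρ4 → ρ4 − 2·ρ1
  [ 1  -4  -3/2   0  1/2   -1 ]
  [ 0   0    -5   0    1   -3 ]
  [ 0   0    -8  -4    4  -12 ]
  [ 0   0     3   0   -1    2 ]
ρ2 → -1/5·ρ2
  [ 1  -4  -3/2   0   1/2   -1 ]
  [ 0   0     1   0  -1/5  3/5 ]
  [ 0   0    -8  -4     4  -12 ]
  [ 0   0     3   0    -1    2 ]
ρ3 → ρ3 + 8·ρ2
  [ 1  -4  -3/2   0   1/2     -1 ]
  [ 0   0     1   0  -1/5    3/5 ]
  [ 0   0     0  -4  12/5  -36/5 ]
  [ 0   0     3   0    -1      2 ]
ρ4 → ρ4 − 3·ρ2
  [ 1  -4  -3/2   0   1/2     -1 ]
  [ 0   0     1   0  -1/5    3/5 ]
  [ 0   0     0  -4  12/5  -36/5 ]
  [ 0   0     0   0  -2/5    1/5 ]
ρ3 → -1/4·ρ3
  [ 1  -4  -3/2  0   1/2   -1 ]
  [ 0   0     1  0  -1/5  3/5 ]
  [ 0   0     0  1  -3/5  9/5 ]
  [ 0   0     0  0  -2/5  1/5 ]
ρ4 → -5/2·ρ4
  [ 1  -4  -3/2  0   1/2    -1 ]
  [ 0   0     1  0  -1/5   3/5 ]
  [ 0   0     0  1  -3/5   9/5 ]
  [ 0   0     0  0     1  -1/2 ]
ρ3 → ρ3 + 3/5·ρ4
  [ 1  -4  -3/2  0   1/2    -1 ]
  [ 0   0     1  0  -1/5   3/5 ]
  [ 0   0     0  1     0   3/2 ]
  [ 0   0     0  0     1  -1/2 ]
ρ2 → ρ2 + 1/5·ρ4
  [ 1  -4  -3/2  0  1/2    -1 ]
  [ 0   0     1  0    0   1/2 ]
  [ 0   0     0  1    0   3/2 ]
  [ 0   0     0  0    1  -1/2 ]
ρ1 → ρ1 − 1/2·ρ4
  [ 1  -4  -3/2  0  0  -3/4 ]
  [ 0   0     1  0  0   1/2 ]
  [ 0   0     0  1  0   3/2 ]
  [ 0   0     0  0  1  -1/2 ]
ρ1 → ρ1 + 3/2·ρ2
  [ 1  -4  0  0  0     0 ]
  [ 0   0  1  0  0   1/2 ]
  [ 0   0  0  1  0   3/2 ]
  [ 0   0  0  0  1  -1/2 ]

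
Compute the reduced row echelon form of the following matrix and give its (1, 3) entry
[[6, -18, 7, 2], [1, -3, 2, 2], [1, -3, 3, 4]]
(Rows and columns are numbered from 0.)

2

R1 -> 1/6·R1
R2 -> R2 − R1
R3 -> R3 − R1
R2 -> 6/5·R2
R3 -> R3 − 11/6·R2
R1 -> R1 − 7/6·R2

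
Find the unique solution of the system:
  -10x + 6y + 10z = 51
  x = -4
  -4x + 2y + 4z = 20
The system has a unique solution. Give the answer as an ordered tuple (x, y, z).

(-4, 1, 1/2)

Form the augmented matrix and row-reduce:
  [ -10  6  10  |  51 ]
  [   1  0   0  |  -4 ]
  [  -4  2   4  |  20 ]
ρ1 -> -1/10·ρ1
  [  1  -3/5  -1  |  -51/10 ]
  [  1     0   0  |      -4 ]
  [ -4     2   4  |      20 ]
ρ2 -> ρ2 − ρ1
  [  1  -3/5  -1  |  -51/10 ]
  [  0   3/5   1  |   11/10 ]
  [ -4     2   4  |      20 ]
ρ3 -> ρ3 + 4·ρ1
  [ 1  -3/5  -1  |  -51/10 ]
  [ 0   3/5   1  |   11/10 ]
  [ 0  -2/5   0  |    -2/5 ]
ρ2 -> 5/3·ρ2
  [ 1  -3/5   -1  |  -51/10 ]
  [ 0     1  5/3  |    11/6 ]
  [ 0  -2/5    0  |    -2/5 ]
ρ3 -> ρ3 + 2/5·ρ2
  [ 1  -3/5   -1  |  -51/10 ]
  [ 0     1  5/3  |    11/6 ]
  [ 0     0  2/3  |     1/3 ]
ρ3 -> 3/2·ρ3
  [ 1  -3/5   -1  |  -51/10 ]
  [ 0     1  5/3  |    11/6 ]
  [ 0     0    1  |     1/2 ]
ρ2 -> ρ2 − 5/3·ρ3
  [ 1  -3/5  -1  |  -51/10 ]
  [ 0     1   0  |       1 ]
  [ 0     0   1  |     1/2 ]
ρ1 -> ρ1 + ρ3
  [ 1  -3/5  0  |  -23/5 ]
  [ 0     1  0  |      1 ]
  [ 0     0  1  |    1/2 ]
ρ1 -> ρ1 + 3/5·ρ2
  [ 1  0  0  |   -4 ]
  [ 0  1  0  |    1 ]
  [ 0  0  1  |  1/2 ]
Reading off the last column: x = -4, y = 1, z = 1/2.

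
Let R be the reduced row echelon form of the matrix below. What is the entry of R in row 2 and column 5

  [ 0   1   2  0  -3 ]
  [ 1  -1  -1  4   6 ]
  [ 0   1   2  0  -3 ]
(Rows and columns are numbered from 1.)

-3

R1 ↔ R2
  [ 1  -1  -1  4   6 ]
  [ 0   1   2  0  -3 ]
  [ 0   1   2  0  -3 ]
R3 → R3 − R2
  [ 1  -1  -1  4   6 ]
  [ 0   1   2  0  -3 ]
  [ 0   0   0  0   0 ]
R1 → R1 + R2
  [ 1  0  1  4   3 ]
  [ 0  1  2  0  -3 ]
  [ 0  0  0  0   0 ]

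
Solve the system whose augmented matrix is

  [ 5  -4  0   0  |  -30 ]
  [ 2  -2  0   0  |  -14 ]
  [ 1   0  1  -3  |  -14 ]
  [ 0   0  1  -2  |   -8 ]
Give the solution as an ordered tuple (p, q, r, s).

(-2, 5, 0, 4)

Multiply r1 by 1/5.
Subtract 2 times r1 from r2.
Subtract r1 from r3.
Multiply r2 by -5/2.
Subtract 4/5 times r2 from r3.
Subtract r3 from r4.
Add 3 times r4 to r3.
Add 4/5 times r2 to r1.
Reading off the last column: p = -2, q = 5, r = 0, s = 4.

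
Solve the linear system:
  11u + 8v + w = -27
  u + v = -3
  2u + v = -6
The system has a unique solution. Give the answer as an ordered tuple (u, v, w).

(-3, 0, 6)

Form the augmented matrix and row-reduce:
  [ 11  8  1  |  -27 ]
  [  1  1  0  |   -3 ]
  [  2  1  0  |   -6 ]
R1 ← 1/11·R1
  [ 1  8/11  1/11  |  -27/11 ]
  [ 1     1     0  |      -3 ]
  [ 2     1     0  |      -6 ]
R2 ← R2 − R1
  [ 1  8/11   1/11  |  -27/11 ]
  [ 0  3/11  -1/11  |   -6/11 ]
  [ 2     1      0  |      -6 ]
R3 ← R3 − 2·R1
  [ 1   8/11   1/11  |  -27/11 ]
  [ 0   3/11  -1/11  |   -6/11 ]
  [ 0  -5/11  -2/11  |  -12/11 ]
R2 ← 11/3·R2
  [ 1   8/11   1/11  |  -27/11 ]
  [ 0      1   -1/3  |      -2 ]
  [ 0  -5/11  -2/11  |  -12/11 ]
R3 ← R3 + 5/11·R2
  [ 1  8/11  1/11  |  -27/11 ]
  [ 0     1  -1/3  |      -2 ]
  [ 0     0  -1/3  |      -2 ]
R3 ← -3·R3
  [ 1  8/11  1/11  |  -27/11 ]
  [ 0     1  -1/3  |      -2 ]
  [ 0     0     1  |       6 ]
R2 ← R2 + 1/3·R3
  [ 1  8/11  1/11  |  -27/11 ]
  [ 0     1     0  |       0 ]
  [ 0     0     1  |       6 ]
R1 ← R1 − 1/11·R3
  [ 1  8/11  0  |  -3 ]
  [ 0     1  0  |   0 ]
  [ 0     0  1  |   6 ]
R1 ← R1 − 8/11·R2
  [ 1  0  0  |  -3 ]
  [ 0  1  0  |   0 ]
  [ 0  0  1  |   6 ]
Reading off the last column: u = -3, v = 0, w = 6.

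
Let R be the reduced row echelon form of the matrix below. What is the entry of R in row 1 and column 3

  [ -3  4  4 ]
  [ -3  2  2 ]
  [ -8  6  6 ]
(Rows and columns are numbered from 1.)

0

ρ1 ← -1/3·ρ1
  [  1  -4/3  -4/3 ]
  [ -3     2     2 ]
  [ -8     6     6 ]
ρ2 ← ρ2 + 3·ρ1
  [  1  -4/3  -4/3 ]
  [  0    -2    -2 ]
  [ -8     6     6 ]
ρ3 ← ρ3 + 8·ρ1
  [ 1   -4/3   -4/3 ]
  [ 0     -2     -2 ]
  [ 0  -14/3  -14/3 ]
ρ2 ← -1/2·ρ2
  [ 1   -4/3   -4/3 ]
  [ 0      1      1 ]
  [ 0  -14/3  -14/3 ]
ρ3 ← ρ3 + 14/3·ρ2
  [ 1  -4/3  -4/3 ]
  [ 0     1     1 ]
  [ 0     0     0 ]
ρ1 ← ρ1 + 4/3·ρ2
  [ 1  0  0 ]
  [ 0  1  1 ]
  [ 0  0  0 ]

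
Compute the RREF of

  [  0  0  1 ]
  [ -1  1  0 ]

[[1, -1, 0], [0, 0, 1]]

r1 <=> r2
  [ -1  1  0 ]
  [  0  0  1 ]
r1 := -1·r1
  [ 1  -1  0 ]
  [ 0   0  1 ]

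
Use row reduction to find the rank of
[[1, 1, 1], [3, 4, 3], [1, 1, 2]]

R2 ← R2 − 3·R1
R3 ← R3 − R1
R1 ← R1 − R3
R1 ← R1 − R2
The reduced form has 3 nonzero rows.

rank = 3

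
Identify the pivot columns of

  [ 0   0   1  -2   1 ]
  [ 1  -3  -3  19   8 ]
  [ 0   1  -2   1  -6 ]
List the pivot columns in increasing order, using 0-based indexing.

0, 1, 2

Swap R1 and R2.
  [ 1  -3  -3  19   8 ]
  [ 0   0   1  -2   1 ]
  [ 0   1  -2   1  -6 ]
Swap R2 and R3.
  [ 1  -3  -3  19   8 ]
  [ 0   1  -2   1  -6 ]
  [ 0   0   1  -2   1 ]
Add 2 times R3 to R2.
  [ 1  -3  -3  19   8 ]
  [ 0   1   0  -3  -4 ]
  [ 0   0   1  -2   1 ]
Add 3 times R3 to R1.
  [ 1  -3  0  13  11 ]
  [ 0   1  0  -3  -4 ]
  [ 0   0  1  -2   1 ]
Add 3 times R2 to R1.
  [ 1  0  0   4  -1 ]
  [ 0  1  0  -3  -4 ]
  [ 0  0  1  -2   1 ]
Pivot columns are the columns containing a leading 1.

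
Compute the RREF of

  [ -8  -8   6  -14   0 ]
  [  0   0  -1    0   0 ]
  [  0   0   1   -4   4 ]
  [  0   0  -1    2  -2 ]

[[1, 1, 0, 0, 7/4], [0, 0, 1, 0, 0], [0, 0, 0, 1, -1], [0, 0, 0, 0, 0]]

r1 ← -1/8·r1
r2 ← -1·r2
r3 ← r3 − r2
r4 ← r4 + r2
r3 ← -1/4·r3
r4 ← r4 − 2·r3
r1 ← r1 − 7/4·r3
r1 ← r1 + 3/4·r2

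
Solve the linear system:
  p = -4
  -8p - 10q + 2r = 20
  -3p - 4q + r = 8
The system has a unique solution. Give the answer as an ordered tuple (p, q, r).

Form the augmented matrix and row-reduce:
  [  1    0  0  |  -4 ]
  [ -8  -10  2  |  20 ]
  [ -3   -4  1  |   8 ]
ρ2 ← ρ2 + 8·ρ1
ρ3 ← ρ3 + 3·ρ1
ρ2 ← -1/10·ρ2
ρ3 ← ρ3 + 4·ρ2
ρ3 ← 5·ρ3
ρ2 ← ρ2 + 1/5·ρ3
Reading off the last column: p = -4, q = 2, r = 4.

(-4, 2, 4)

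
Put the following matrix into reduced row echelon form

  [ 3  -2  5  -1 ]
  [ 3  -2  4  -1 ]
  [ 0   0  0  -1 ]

ρ1 → 1/3·ρ1
  [ 1  -2/3  5/3  -1/3 ]
  [ 3    -2    4    -1 ]
  [ 0     0    0    -1 ]
ρ2 → ρ2 − 3·ρ1
  [ 1  -2/3  5/3  -1/3 ]
  [ 0     0   -1     0 ]
  [ 0     0    0    -1 ]
ρ2 → -1·ρ2
  [ 1  -2/3  5/3  -1/3 ]
  [ 0     0    1     0 ]
  [ 0     0    0    -1 ]
ρ3 → -1·ρ3
  [ 1  -2/3  5/3  -1/3 ]
  [ 0     0    1     0 ]
  [ 0     0    0     1 ]
ρ1 → ρ1 + 1/3·ρ3
  [ 1  -2/3  5/3  0 ]
  [ 0     0    1  0 ]
  [ 0     0    0  1 ]
ρ1 → ρ1 − 5/3·ρ2
  [ 1  -2/3  0  0 ]
  [ 0     0  1  0 ]
  [ 0     0  0  1 ]

[[1, -2/3, 0, 0], [0, 0, 1, 0], [0, 0, 0, 1]]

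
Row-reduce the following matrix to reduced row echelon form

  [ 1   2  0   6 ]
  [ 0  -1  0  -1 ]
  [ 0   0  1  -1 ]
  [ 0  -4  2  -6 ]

[[1, 0, 0, 4], [0, 1, 0, 1], [0, 0, 1, -1], [0, 0, 0, 0]]

Multiply ρ2 by -1.
  [ 1   2  0   6 ]
  [ 0   1  0   1 ]
  [ 0   0  1  -1 ]
  [ 0  -4  2  -6 ]
Add 4 times ρ2 to ρ4.
  [ 1  2  0   6 ]
  [ 0  1  0   1 ]
  [ 0  0  1  -1 ]
  [ 0  0  2  -2 ]
Subtract 2 times ρ3 from ρ4.
  [ 1  2  0   6 ]
  [ 0  1  0   1 ]
  [ 0  0  1  -1 ]
  [ 0  0  0   0 ]
Subtract 2 times ρ2 from ρ1.
  [ 1  0  0   4 ]
  [ 0  1  0   1 ]
  [ 0  0  1  -1 ]
  [ 0  0  0   0 ]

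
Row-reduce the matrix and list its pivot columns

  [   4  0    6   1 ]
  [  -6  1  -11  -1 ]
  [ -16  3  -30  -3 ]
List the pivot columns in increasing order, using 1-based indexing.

1, 2, 4

Multiply ρ1 by 1/4.
  [   1  0  3/2  1/4 ]
  [  -6  1  -11   -1 ]
  [ -16  3  -30   -3 ]
Add 6 times ρ1 to ρ2.
  [   1  0  3/2  1/4 ]
  [   0  1   -2  1/2 ]
  [ -16  3  -30   -3 ]
Add 16 times ρ1 to ρ3.
  [ 1  0  3/2  1/4 ]
  [ 0  1   -2  1/2 ]
  [ 0  3   -6    1 ]
Subtract 3 times ρ2 from ρ3.
  [ 1  0  3/2   1/4 ]
  [ 0  1   -2   1/2 ]
  [ 0  0    0  -1/2 ]
Multiply ρ3 by -2.
  [ 1  0  3/2  1/4 ]
  [ 0  1   -2  1/2 ]
  [ 0  0    0    1 ]
Subtract 1/2 times ρ3 from ρ2.
  [ 1  0  3/2  1/4 ]
  [ 0  1   -2    0 ]
  [ 0  0    0    1 ]
Subtract 1/4 times ρ3 from ρ1.
  [ 1  0  3/2  0 ]
  [ 0  1   -2  0 ]
  [ 0  0    0  1 ]
Pivot columns are the columns containing a leading 1.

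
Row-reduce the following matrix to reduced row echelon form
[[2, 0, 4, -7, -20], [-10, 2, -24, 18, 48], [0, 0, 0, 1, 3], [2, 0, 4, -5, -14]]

Multiply r1 by 1/2.
Add 10 times r1 to r2.
Subtract 2 times r1 from r4.
Multiply r2 by 1/2.
Subtract 2 times r3 from r4.
Add 17/2 times r3 to r2.
Add 7/2 times r3 to r1.

[[1, 0, 2, 0, 1/2], [0, 1, -2, 0, -1/2], [0, 0, 0, 1, 3], [0, 0, 0, 0, 0]]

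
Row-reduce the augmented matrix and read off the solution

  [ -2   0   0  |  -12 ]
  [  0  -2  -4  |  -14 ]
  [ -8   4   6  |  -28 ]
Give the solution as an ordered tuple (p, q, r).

(6, -1, 4)

R1 := -1/2·R1
  [  1   0   0  |    6 ]
  [  0  -2  -4  |  -14 ]
  [ -8   4   6  |  -28 ]
R3 := R3 + 8·R1
  [ 1   0   0  |    6 ]
  [ 0  -2  -4  |  -14 ]
  [ 0   4   6  |   20 ]
R2 := -1/2·R2
  [ 1  0  0  |   6 ]
  [ 0  1  2  |   7 ]
  [ 0  4  6  |  20 ]
R3 := R3 − 4·R2
  [ 1  0   0  |   6 ]
  [ 0  1   2  |   7 ]
  [ 0  0  -2  |  -8 ]
R3 := -1/2·R3
  [ 1  0  0  |  6 ]
  [ 0  1  2  |  7 ]
  [ 0  0  1  |  4 ]
R2 := R2 − 2·R3
  [ 1  0  0  |   6 ]
  [ 0  1  0  |  -1 ]
  [ 0  0  1  |   4 ]
Reading off the last column: p = 6, q = -1, r = 4.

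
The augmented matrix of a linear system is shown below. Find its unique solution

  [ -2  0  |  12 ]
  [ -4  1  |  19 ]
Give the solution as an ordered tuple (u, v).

R1 → -1/2·R1
  [  1  0  |  -6 ]
  [ -4  1  |  19 ]
R2 → R2 + 4·R1
  [ 1  0  |  -6 ]
  [ 0  1  |  -5 ]
Reading off the last column: u = -6, v = -5.

(-6, -5)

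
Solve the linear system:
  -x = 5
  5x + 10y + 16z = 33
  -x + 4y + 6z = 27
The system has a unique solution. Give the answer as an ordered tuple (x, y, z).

(-5, 1, 3)

Form the augmented matrix and row-reduce:
  [ -1   0   0  |   5 ]
  [  5  10  16  |  33 ]
  [ -1   4   6  |  27 ]
r1 ← -1·r1
r2 ← r2 − 5·r1
r3 ← r3 + r1
r2 ← 1/10·r2
r3 ← r3 − 4·r2
r3 ← -5/2·r3
r2 ← r2 − 8/5·r3
Reading off the last column: x = -5, y = 1, z = 3.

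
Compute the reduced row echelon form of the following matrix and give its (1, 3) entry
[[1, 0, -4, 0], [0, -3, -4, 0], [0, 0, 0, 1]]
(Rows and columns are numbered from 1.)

-4

ρ2 -> -1/3·ρ2
  [ 1  0   -4  0 ]
  [ 0  1  4/3  0 ]
  [ 0  0    0  1 ]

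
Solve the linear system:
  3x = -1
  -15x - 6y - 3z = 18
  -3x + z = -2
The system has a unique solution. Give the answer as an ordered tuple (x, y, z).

(-1/3, -2/3, -3)

Form the augmented matrix and row-reduce:
  [   3   0   0  |  -1 ]
  [ -15  -6  -3  |  18 ]
  [  -3   0   1  |  -2 ]
Multiply ρ1 by 1/3.
  [   1   0   0  |  -1/3 ]
  [ -15  -6  -3  |    18 ]
  [  -3   0   1  |    -2 ]
Add 15 times ρ1 to ρ2.
  [  1   0   0  |  -1/3 ]
  [  0  -6  -3  |    13 ]
  [ -3   0   1  |    -2 ]
Add 3 times ρ1 to ρ3.
  [ 1   0   0  |  -1/3 ]
  [ 0  -6  -3  |    13 ]
  [ 0   0   1  |    -3 ]
Multiply ρ2 by -1/6.
  [ 1  0    0  |   -1/3 ]
  [ 0  1  1/2  |  -13/6 ]
  [ 0  0    1  |     -3 ]
Subtract 1/2 times ρ3 from ρ2.
  [ 1  0  0  |  -1/3 ]
  [ 0  1  0  |  -2/3 ]
  [ 0  0  1  |    -3 ]
Reading off the last column: x = -1/3, y = -2/3, z = -3.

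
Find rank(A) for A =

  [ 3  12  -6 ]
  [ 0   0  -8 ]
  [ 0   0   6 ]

R1 := 1/3·R1
  [ 1  4  -2 ]
  [ 0  0  -8 ]
  [ 0  0   6 ]
R2 := -1/8·R2
  [ 1  4  -2 ]
  [ 0  0   1 ]
  [ 0  0   6 ]
R3 := R3 − 6·R2
  [ 1  4  -2 ]
  [ 0  0   1 ]
  [ 0  0   0 ]
R1 := R1 + 2·R2
  [ 1  4  0 ]
  [ 0  0  1 ]
  [ 0  0  0 ]
The reduced form has 2 nonzero rows.

rank = 2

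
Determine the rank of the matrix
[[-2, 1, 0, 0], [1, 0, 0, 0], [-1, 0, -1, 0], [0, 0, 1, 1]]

Multiply R1 by -1/2.
Subtract R1 from R2.
Add R1 to R3.
Multiply R2 by 2.
Add 1/2 times R2 to R3.
Multiply R3 by -1.
Subtract R3 from R4.
Add 1/2 times R2 to R1.
The reduced form has 4 nonzero rows.

rank = 4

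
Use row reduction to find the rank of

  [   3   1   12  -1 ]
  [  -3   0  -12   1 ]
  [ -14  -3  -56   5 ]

R1 -> 1/3·R1
  [   1  1/3    4  -1/3 ]
  [  -3    0  -12     1 ]
  [ -14   -3  -56     5 ]
R2 -> R2 + 3·R1
  [   1  1/3    4  -1/3 ]
  [   0    1    0     0 ]
  [ -14   -3  -56     5 ]
R3 -> R3 + 14·R1
  [ 1  1/3  4  -1/3 ]
  [ 0    1  0     0 ]
  [ 0  5/3  0   1/3 ]
R3 -> R3 − 5/3·R2
  [ 1  1/3  4  -1/3 ]
  [ 0    1  0     0 ]
  [ 0    0  0   1/3 ]
R3 -> 3·R3
  [ 1  1/3  4  -1/3 ]
  [ 0    1  0     0 ]
  [ 0    0  0     1 ]
R1 -> R1 + 1/3·R3
  [ 1  1/3  4  0 ]
  [ 0    1  0  0 ]
  [ 0    0  0  1 ]
R1 -> R1 − 1/3·R2
  [ 1  0  4  0 ]
  [ 0  1  0  0 ]
  [ 0  0  0  1 ]
The reduced form has 3 nonzero rows.

rank = 3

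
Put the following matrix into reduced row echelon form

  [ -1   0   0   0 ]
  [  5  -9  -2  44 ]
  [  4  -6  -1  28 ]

[[1, 0, 0, 0], [0, 1, 0, -4], [0, 0, 1, -4]]

Multiply ρ1 by -1.
  [ 1   0   0   0 ]
  [ 5  -9  -2  44 ]
  [ 4  -6  -1  28 ]
Subtract 5 times ρ1 from ρ2.
  [ 1   0   0   0 ]
  [ 0  -9  -2  44 ]
  [ 4  -6  -1  28 ]
Subtract 4 times ρ1 from ρ3.
  [ 1   0   0   0 ]
  [ 0  -9  -2  44 ]
  [ 0  -6  -1  28 ]
Multiply ρ2 by -1/9.
  [ 1   0    0      0 ]
  [ 0   1  2/9  -44/9 ]
  [ 0  -6   -1     28 ]
Add 6 times ρ2 to ρ3.
  [ 1  0    0      0 ]
  [ 0  1  2/9  -44/9 ]
  [ 0  0  1/3   -4/3 ]
Multiply ρ3 by 3.
  [ 1  0    0      0 ]
  [ 0  1  2/9  -44/9 ]
  [ 0  0    1     -4 ]
Subtract 2/9 times ρ3 from ρ2.
  [ 1  0  0   0 ]
  [ 0  1  0  -4 ]
  [ 0  0  1  -4 ]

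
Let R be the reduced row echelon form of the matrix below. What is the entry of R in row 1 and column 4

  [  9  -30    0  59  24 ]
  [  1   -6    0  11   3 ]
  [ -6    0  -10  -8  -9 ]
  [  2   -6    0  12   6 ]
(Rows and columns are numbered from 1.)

1

R1 → 1/9·R1
  [  1  -10/3    0  59/9  8/3 ]
  [  1     -6    0    11    3 ]
  [ -6      0  -10    -8   -9 ]
  [  2     -6    0    12    6 ]
R2 → R2 − R1
  [  1  -10/3    0  59/9  8/3 ]
  [  0   -8/3    0  40/9  1/3 ]
  [ -6      0  -10    -8   -9 ]
  [  2     -6    0    12    6 ]
R3 → R3 + 6·R1
  [ 1  -10/3    0  59/9  8/3 ]
  [ 0   -8/3    0  40/9  1/3 ]
  [ 0    -20  -10  94/3    7 ]
  [ 2     -6    0    12    6 ]
R4 → R4 − 2·R1
  [ 1  -10/3    0   59/9  8/3 ]
  [ 0   -8/3    0   40/9  1/3 ]
  [ 0    -20  -10   94/3    7 ]
  [ 0    2/3    0  -10/9  2/3 ]
R2 → -3/8·R2
  [ 1  -10/3    0   59/9   8/3 ]
  [ 0      1    0   -5/3  -1/8 ]
  [ 0    -20  -10   94/3     7 ]
  [ 0    2/3    0  -10/9   2/3 ]
R3 → R3 + 20·R2
  [ 1  -10/3    0   59/9   8/3 ]
  [ 0      1    0   -5/3  -1/8 ]
  [ 0      0  -10     -2   9/2 ]
  [ 0    2/3    0  -10/9   2/3 ]
R4 → R4 − 2/3·R2
  [ 1  -10/3    0  59/9   8/3 ]
  [ 0      1    0  -5/3  -1/8 ]
  [ 0      0  -10    -2   9/2 ]
  [ 0      0    0     0   3/4 ]
R3 → -1/10·R3
  [ 1  -10/3  0  59/9    8/3 ]
  [ 0      1  0  -5/3   -1/8 ]
  [ 0      0  1   1/5  -9/20 ]
  [ 0      0  0     0    3/4 ]
R4 → 4/3·R4
  [ 1  -10/3  0  59/9    8/3 ]
  [ 0      1  0  -5/3   -1/8 ]
  [ 0      0  1   1/5  -9/20 ]
  [ 0      0  0     0      1 ]
R3 → R3 + 9/20·R4
  [ 1  -10/3  0  59/9   8/3 ]
  [ 0      1  0  -5/3  -1/8 ]
  [ 0      0  1   1/5     0 ]
  [ 0      0  0     0     1 ]
R2 → R2 + 1/8·R4
  [ 1  -10/3  0  59/9  8/3 ]
  [ 0      1  0  -5/3    0 ]
  [ 0      0  1   1/5    0 ]
  [ 0      0  0     0    1 ]
R1 → R1 − 8/3·R4
  [ 1  -10/3  0  59/9  0 ]
  [ 0      1  0  -5/3  0 ]
  [ 0      0  1   1/5  0 ]
  [ 0      0  0     0  1 ]
R1 → R1 + 10/3·R2
  [ 1  0  0     1  0 ]
  [ 0  1  0  -5/3  0 ]
  [ 0  0  1   1/5  0 ]
  [ 0  0  0     0  1 ]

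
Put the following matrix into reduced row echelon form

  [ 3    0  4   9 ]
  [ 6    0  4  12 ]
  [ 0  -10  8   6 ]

R1 ← 1/3·R1
  [ 1    0  4/3   3 ]
  [ 6    0    4  12 ]
  [ 0  -10    8   6 ]
R2 ← R2 − 6·R1
  [ 1    0  4/3   3 ]
  [ 0    0   -4  -6 ]
  [ 0  -10    8   6 ]
R2 <=> R3
  [ 1    0  4/3   3 ]
  [ 0  -10    8   6 ]
  [ 0    0   -4  -6 ]
R2 ← -1/10·R2
  [ 1  0   4/3     3 ]
  [ 0  1  -4/5  -3/5 ]
  [ 0  0    -4    -6 ]
R3 ← -1/4·R3
  [ 1  0   4/3     3 ]
  [ 0  1  -4/5  -3/5 ]
  [ 0  0     1   3/2 ]
R2 ← R2 + 4/5·R3
  [ 1  0  4/3    3 ]
  [ 0  1    0  3/5 ]
  [ 0  0    1  3/2 ]
R1 ← R1 − 4/3·R3
  [ 1  0  0    1 ]
  [ 0  1  0  3/5 ]
  [ 0  0  1  3/2 ]

[[1, 0, 0, 1], [0, 1, 0, 3/5], [0, 0, 1, 3/2]]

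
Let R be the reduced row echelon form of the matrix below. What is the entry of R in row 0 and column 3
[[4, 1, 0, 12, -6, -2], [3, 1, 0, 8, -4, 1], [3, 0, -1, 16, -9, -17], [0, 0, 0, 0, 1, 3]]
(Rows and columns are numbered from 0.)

4

ρ1 ← 1/4·ρ1
  [ 1  1/4   0   3  -3/2  -1/2 ]
  [ 3    1   0   8    -4     1 ]
  [ 3    0  -1  16    -9   -17 ]
  [ 0    0   0   0     1     3 ]
ρ2 ← ρ2 − 3·ρ1
  [ 1  1/4   0   3  -3/2  -1/2 ]
  [ 0  1/4   0  -1   1/2   5/2 ]
  [ 3    0  -1  16    -9   -17 ]
  [ 0    0   0   0     1     3 ]
ρ3 ← ρ3 − 3·ρ1
  [ 1   1/4   0   3  -3/2   -1/2 ]
  [ 0   1/4   0  -1   1/2    5/2 ]
  [ 0  -3/4  -1   7  -9/2  -31/2 ]
  [ 0     0   0   0     1      3 ]
ρ2 ← 4·ρ2
  [ 1   1/4   0   3  -3/2   -1/2 ]
  [ 0     1   0  -4     2     10 ]
  [ 0  -3/4  -1   7  -9/2  -31/2 ]
  [ 0     0   0   0     1      3 ]
ρ3 ← ρ3 + 3/4·ρ2
  [ 1  1/4   0   3  -3/2  -1/2 ]
  [ 0    1   0  -4     2    10 ]
  [ 0    0  -1   4    -3    -8 ]
  [ 0    0   0   0     1     3 ]
ρ3 ← -1·ρ3
  [ 1  1/4  0   3  -3/2  -1/2 ]
  [ 0    1  0  -4     2    10 ]
  [ 0    0  1  -4     3     8 ]
  [ 0    0  0   0     1     3 ]
ρ3 ← ρ3 − 3·ρ4
  [ 1  1/4  0   3  -3/2  -1/2 ]
  [ 0    1  0  -4     2    10 ]
  [ 0    0  1  -4     0    -1 ]
  [ 0    0  0   0     1     3 ]
ρ2 ← ρ2 − 2·ρ4
  [ 1  1/4  0   3  -3/2  -1/2 ]
  [ 0    1  0  -4     0     4 ]
  [ 0    0  1  -4     0    -1 ]
  [ 0    0  0   0     1     3 ]
ρ1 ← ρ1 + 3/2·ρ4
  [ 1  1/4  0   3  0   4 ]
  [ 0    1  0  -4  0   4 ]
  [ 0    0  1  -4  0  -1 ]
  [ 0    0  0   0  1   3 ]
ρ1 ← ρ1 − 1/4·ρ2
  [ 1  0  0   4  0   3 ]
  [ 0  1  0  -4  0   4 ]
  [ 0  0  1  -4  0  -1 ]
  [ 0  0  0   0  1   3 ]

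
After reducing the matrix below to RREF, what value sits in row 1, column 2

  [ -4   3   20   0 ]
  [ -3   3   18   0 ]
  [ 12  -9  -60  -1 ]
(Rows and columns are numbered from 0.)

4

R1 := -1/4·R1
  [  1  -3/4   -5   0 ]
  [ -3     3   18   0 ]
  [ 12    -9  -60  -1 ]
R2 := R2 + 3·R1
  [  1  -3/4   -5   0 ]
  [  0   3/4    3   0 ]
  [ 12    -9  -60  -1 ]
R3 := R3 − 12·R1
  [ 1  -3/4  -5   0 ]
  [ 0   3/4   3   0 ]
  [ 0     0   0  -1 ]
R2 := 4/3·R2
  [ 1  -3/4  -5   0 ]
  [ 0     1   4   0 ]
  [ 0     0   0  -1 ]
R3 := -1·R3
  [ 1  -3/4  -5  0 ]
  [ 0     1   4  0 ]
  [ 0     0   0  1 ]
R1 := R1 + 3/4·R2
  [ 1  0  -2  0 ]
  [ 0  1   4  0 ]
  [ 0  0   0  1 ]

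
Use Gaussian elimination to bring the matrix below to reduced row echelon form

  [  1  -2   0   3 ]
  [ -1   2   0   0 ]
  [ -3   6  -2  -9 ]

Add ρ1 to ρ2.
Add 3 times ρ1 to ρ3.
Swap ρ2 and ρ3.
Multiply ρ2 by -1/2.
Multiply ρ3 by 1/3.
Subtract 3 times ρ3 from ρ1.

[[1, -2, 0, 0], [0, 0, 1, 0], [0, 0, 0, 1]]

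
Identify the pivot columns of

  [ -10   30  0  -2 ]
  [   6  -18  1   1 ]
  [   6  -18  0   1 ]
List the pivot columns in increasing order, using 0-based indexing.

R1 -> -1/10·R1
  [ 1   -3  0  1/5 ]
  [ 6  -18  1    1 ]
  [ 6  -18  0    1 ]
R2 -> R2 − 6·R1
  [ 1   -3  0   1/5 ]
  [ 0    0  1  -1/5 ]
  [ 6  -18  0     1 ]
R3 -> R3 − 6·R1
  [ 1  -3  0   1/5 ]
  [ 0   0  1  -1/5 ]
  [ 0   0  0  -1/5 ]
R3 -> -5·R3
  [ 1  -3  0   1/5 ]
  [ 0   0  1  -1/5 ]
  [ 0   0  0     1 ]
R2 -> R2 + 1/5·R3
  [ 1  -3  0  1/5 ]
  [ 0   0  1    0 ]
  [ 0   0  0    1 ]
R1 -> R1 − 1/5·R3
  [ 1  -3  0  0 ]
  [ 0   0  1  0 ]
  [ 0   0  0  1 ]
Pivot columns are the columns containing a leading 1.

0, 2, 3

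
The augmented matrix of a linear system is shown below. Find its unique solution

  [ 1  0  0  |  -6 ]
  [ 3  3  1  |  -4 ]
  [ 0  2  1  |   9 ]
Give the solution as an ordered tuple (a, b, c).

(-6, 5, -1)

R2 -> R2 − 3·R1
R2 -> 1/3·R2
R3 -> R3 − 2·R2
R3 -> 3·R3
R2 -> R2 − 1/3·R3
Reading off the last column: a = -6, b = 5, c = -1.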